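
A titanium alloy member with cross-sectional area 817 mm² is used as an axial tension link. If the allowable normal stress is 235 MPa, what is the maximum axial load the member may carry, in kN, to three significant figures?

192 kN

P_max = σ_allow · A = 235 · 817 = 192000 N = 192 kN.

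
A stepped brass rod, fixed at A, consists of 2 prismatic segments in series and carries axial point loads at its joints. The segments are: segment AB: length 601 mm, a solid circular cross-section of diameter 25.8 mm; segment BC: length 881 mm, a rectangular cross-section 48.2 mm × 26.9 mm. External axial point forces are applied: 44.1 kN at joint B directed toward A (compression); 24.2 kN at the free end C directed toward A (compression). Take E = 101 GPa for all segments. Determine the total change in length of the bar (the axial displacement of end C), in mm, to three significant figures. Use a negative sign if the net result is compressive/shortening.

Internal axial forces (sectioning from the free end, tension +): N_BC = -24.2 kN, N_AB = -68.3 kN.
A_AB = 522.8 mm².
A_BC = 1297 mm².
δ_AB = -68300·601/(522.8·101000) = -0.7774 mm
δ_BC = -24200·881/(1297·101000) = -0.1628 mm
δ = Σδ_i = -0.9402 mm.

-0.940 mm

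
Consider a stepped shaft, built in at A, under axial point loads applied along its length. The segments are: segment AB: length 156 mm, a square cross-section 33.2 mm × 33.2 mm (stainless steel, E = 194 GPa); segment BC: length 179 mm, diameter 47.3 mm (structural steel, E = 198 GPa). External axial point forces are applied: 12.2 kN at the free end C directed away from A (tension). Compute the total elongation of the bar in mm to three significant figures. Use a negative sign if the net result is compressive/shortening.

Internal axial forces (sectioning from the free end, tension +): N_BC = 12.2 kN, N_AB = 12.2 kN.
A_AB = 1102 mm².
A_BC = 1757 mm².
δ_AB = 12200·156/(1102·194000) = 0.0089 mm
δ_BC = 12200·179/(1757·198000) = 0.006277 mm
δ = Σδ_i = 0.01518 mm.

0.0152 mm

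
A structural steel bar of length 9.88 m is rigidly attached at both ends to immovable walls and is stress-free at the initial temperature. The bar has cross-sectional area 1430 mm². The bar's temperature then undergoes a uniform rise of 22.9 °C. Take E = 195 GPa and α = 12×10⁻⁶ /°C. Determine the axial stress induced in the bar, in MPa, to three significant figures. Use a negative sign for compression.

-53.6 MPa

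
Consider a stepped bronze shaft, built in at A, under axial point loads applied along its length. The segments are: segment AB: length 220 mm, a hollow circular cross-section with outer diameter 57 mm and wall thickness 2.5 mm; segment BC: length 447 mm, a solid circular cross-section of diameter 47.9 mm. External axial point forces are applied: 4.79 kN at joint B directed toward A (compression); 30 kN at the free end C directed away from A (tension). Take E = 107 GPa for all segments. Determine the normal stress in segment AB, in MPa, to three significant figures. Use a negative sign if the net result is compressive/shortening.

58.9 MPa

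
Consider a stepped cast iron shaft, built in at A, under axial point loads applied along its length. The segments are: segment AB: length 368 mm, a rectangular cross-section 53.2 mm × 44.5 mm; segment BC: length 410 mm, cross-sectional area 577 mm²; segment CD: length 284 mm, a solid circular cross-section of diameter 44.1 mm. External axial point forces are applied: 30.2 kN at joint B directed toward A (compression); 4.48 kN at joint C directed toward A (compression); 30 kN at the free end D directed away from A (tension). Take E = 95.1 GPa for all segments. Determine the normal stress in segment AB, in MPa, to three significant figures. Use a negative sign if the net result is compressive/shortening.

-1.98 MPa

Internal axial forces (sectioning from the free end, tension +): N_CD = 30 kN, N_BC = 25.52 kN, N_AB = -4.68 kN.
A_AB = 2367 mm².
σ_AB = N_AB/A_AB = -4680/2367 = -1.977 MPa.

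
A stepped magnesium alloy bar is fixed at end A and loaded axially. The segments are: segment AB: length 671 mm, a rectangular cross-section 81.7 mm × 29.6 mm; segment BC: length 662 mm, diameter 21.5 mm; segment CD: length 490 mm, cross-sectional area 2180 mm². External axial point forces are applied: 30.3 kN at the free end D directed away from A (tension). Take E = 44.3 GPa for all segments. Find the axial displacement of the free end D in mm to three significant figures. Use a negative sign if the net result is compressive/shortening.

1.59 mm

Internal axial forces (sectioning from the free end, tension +): N_CD = 30.3 kN, N_BC = 30.3 kN, N_AB = 30.3 kN.
A_AB = 2418 mm².
A_BC = 363.1 mm².
δ_AB = 30300·671/(2418·44300) = 0.1898 mm
δ_BC = 30300·662/(363.1·44300) = 1.247 mm
δ_CD = 30300·490/(2180·44300) = 0.1537 mm
δ = Σδ_i = 1.591 mm.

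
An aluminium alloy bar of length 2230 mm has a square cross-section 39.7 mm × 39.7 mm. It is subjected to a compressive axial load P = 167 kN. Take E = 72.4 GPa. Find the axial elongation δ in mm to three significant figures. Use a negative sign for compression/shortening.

-3.26 mm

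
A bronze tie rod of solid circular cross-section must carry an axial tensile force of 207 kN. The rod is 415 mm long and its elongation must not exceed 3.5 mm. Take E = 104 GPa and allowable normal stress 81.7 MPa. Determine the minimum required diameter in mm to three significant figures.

Required area A ≥ P/σ_allow = 207000/81.7 = 2534 mm².
For a solid circular section, d ≥ √(4A/π) = 56.8 mm.
Elongation limit: A ≥ PL/(Eδ_allow) = 207000·415/(104000·3.5) = 236 mm² ⇒ d ≥ 17.33 mm.
The stress limit governs.

56.8 mm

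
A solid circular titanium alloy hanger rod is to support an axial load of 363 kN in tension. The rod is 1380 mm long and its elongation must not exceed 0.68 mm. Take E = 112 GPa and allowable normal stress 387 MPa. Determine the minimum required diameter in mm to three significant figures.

Required area A ≥ P/σ_allow = 363000/387 = 938 mm².
For a solid circular section, d ≥ √(4A/π) = 34.56 mm.
Elongation limit: A ≥ PL/(Eδ_allow) = 363000·1380/(112000·0.68) = 6577 mm² ⇒ d ≥ 91.51 mm.
The elongation limit governs.

91.5 mm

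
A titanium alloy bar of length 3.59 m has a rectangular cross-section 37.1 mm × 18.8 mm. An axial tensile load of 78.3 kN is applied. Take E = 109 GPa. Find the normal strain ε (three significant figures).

A = 697.5 mm².
σ = N/A = 112.3 MPa; ε = σ/E = 112.3/109000 = 1.030e-03.

0.00103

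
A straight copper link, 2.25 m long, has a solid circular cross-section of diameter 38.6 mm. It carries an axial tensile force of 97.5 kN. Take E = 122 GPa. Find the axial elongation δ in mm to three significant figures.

1.54 mm

A = 1170 mm².
δ_mech = NL/(AE) = 97500·2250/(1170·122000) = 1.537 mm.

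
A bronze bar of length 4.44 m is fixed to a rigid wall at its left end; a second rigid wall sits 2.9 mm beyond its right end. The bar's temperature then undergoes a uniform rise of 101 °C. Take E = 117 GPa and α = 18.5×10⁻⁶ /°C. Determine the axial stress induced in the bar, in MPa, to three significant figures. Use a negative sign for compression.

Free thermal expansion αLΔT = 18.5e-6 · 4440 · 101 = 8.296 mm.
The walls engage after the gap closes; constrained expansion = 8.296 − 2.9 = 5.396 mm.
The walls impose strain ε = −(5.396)/4440 = -1.2153e-03; σ = Eε = 117000 · -1.2153e-03 = -142.2 MPa.

-142 MPa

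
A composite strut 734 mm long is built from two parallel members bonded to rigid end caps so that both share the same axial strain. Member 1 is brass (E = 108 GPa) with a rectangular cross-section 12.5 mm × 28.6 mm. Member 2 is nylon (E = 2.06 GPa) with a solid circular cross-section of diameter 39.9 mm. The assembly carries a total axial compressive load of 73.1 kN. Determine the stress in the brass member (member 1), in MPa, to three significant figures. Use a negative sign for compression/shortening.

-192 MPa

A_1 = 357.5 mm².
A_2 = 1250 mm².
Equal strain + equilibrium ⇒ each member carries load in proportion to AE: A₁E₁ = 38610000 N, A₂E₂ = 2576000 N, ΣAE = 41190000 N.
σ₁ = P·E₁/ΣAE = -73100·108000/41190000 = -191.7 MPa.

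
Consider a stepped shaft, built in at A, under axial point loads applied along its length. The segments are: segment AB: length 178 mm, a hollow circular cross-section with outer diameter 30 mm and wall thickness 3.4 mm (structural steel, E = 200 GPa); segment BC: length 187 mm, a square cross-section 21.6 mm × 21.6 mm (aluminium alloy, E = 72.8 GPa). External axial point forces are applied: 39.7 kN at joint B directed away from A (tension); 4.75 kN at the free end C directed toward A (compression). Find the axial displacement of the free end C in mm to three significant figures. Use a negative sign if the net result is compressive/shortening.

0.0833 mm

Internal axial forces (sectioning from the free end, tension +): N_BC = -4.75 kN, N_AB = 34.95 kN.
A_AB = 284.1 mm².
A_BC = 466.6 mm².
δ_AB = 34950·178/(284.1·200000) = 0.1095 mm
δ_BC = -4750·187/(466.6·72800) = -0.02615 mm
δ = Σδ_i = 0.08333 mm.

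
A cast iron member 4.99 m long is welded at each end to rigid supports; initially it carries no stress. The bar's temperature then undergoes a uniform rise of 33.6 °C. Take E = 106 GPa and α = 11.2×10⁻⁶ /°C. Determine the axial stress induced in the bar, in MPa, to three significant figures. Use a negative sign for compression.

-39.9 MPa

Free thermal expansion αLΔT = 11.2e-6 · 4990 · 33.6 = 1.878 mm.
The walls impose strain ε = −(1.878)/4990 = -3.7632e-04; σ = Eε = 106000 · -3.7632e-04 = -39.89 MPa.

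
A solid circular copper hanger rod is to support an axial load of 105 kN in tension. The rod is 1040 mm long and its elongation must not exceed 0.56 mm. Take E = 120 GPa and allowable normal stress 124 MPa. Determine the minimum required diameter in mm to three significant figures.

Required area A ≥ P/σ_allow = 105000/124 = 846.8 mm².
For a solid circular section, d ≥ √(4A/π) = 32.84 mm.
Elongation limit: A ≥ PL/(Eδ_allow) = 105000·1040/(120000·0.56) = 1625 mm² ⇒ d ≥ 45.49 mm.
The elongation limit governs.

45.5 mm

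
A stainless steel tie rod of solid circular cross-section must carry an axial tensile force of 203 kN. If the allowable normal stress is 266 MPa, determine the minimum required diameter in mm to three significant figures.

31.2 mm

Required area A ≥ P/σ_allow = 203000/266 = 763.2 mm².
For a solid circular section, d ≥ √(4A/π) = 31.17 mm.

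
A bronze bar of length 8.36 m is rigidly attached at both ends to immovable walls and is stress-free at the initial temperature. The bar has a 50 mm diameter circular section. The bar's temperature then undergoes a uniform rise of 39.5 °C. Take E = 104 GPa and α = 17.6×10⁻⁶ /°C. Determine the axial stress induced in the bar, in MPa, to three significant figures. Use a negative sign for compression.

-72.3 MPa

Free thermal expansion αLΔT = 17.6e-6 · 8360 · 39.5 = 5.812 mm.
The walls impose strain ε = −(5.812)/8360 = -6.9520e-04; σ = Eε = 104000 · -6.9520e-04 = -72.3 MPa.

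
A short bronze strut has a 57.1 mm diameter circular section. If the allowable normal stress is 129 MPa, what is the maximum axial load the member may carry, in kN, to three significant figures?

A = 2561 mm².
P_max = σ_allow · A = 129 · 2561 = 330300 N = 330.3 kN.

330 kN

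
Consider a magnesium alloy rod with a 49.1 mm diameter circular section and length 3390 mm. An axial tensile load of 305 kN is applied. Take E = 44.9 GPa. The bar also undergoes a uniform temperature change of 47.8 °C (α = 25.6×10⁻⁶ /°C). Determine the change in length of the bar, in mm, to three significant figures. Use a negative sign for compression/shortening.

A = 1893 mm².
δ_mech = NL/(AE) = 305000·3390/(1893·44900) = 12.16 mm.
δ_thermal = αLΔT = 25.6e-6·3390·47.8 = 4.148 mm.
δ = δ_mech + δ_thermal = 16.31 mm.

16.3 mm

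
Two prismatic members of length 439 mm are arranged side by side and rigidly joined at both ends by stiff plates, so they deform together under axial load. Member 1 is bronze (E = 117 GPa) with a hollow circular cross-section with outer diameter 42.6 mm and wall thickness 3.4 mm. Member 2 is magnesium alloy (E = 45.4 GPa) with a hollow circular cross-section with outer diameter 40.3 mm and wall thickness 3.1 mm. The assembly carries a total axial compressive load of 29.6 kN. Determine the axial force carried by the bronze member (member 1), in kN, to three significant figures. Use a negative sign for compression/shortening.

A_1 = 418.7 mm².
A_2 = 362.3 mm².
Equal strain + equilibrium ⇒ each member carries load in proportion to AE: A₁E₁ = 48990000 N, A₂E₂ = 16450000 N, ΣAE = 65440000 N.
F₁ = P·A₁E₁/ΣAE = -29600·48990000/65440000 = -22160 N.

-22.2 kN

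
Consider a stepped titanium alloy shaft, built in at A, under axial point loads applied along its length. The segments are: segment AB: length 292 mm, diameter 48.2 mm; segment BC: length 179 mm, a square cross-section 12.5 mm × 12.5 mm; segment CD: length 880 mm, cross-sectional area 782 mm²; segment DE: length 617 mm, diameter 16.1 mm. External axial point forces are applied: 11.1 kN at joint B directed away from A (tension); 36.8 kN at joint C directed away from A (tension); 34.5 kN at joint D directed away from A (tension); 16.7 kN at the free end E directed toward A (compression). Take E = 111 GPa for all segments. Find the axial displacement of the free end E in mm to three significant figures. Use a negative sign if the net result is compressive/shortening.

0.383 mm

Internal axial forces (sectioning from the free end, tension +): N_DE = -16.7 kN, N_CD = 17.8 kN, N_BC = 54.6 kN, N_AB = 65.7 kN.
A_AB = 1825 mm².
A_BC = 156.2 mm².
A_DE = 203.6 mm².
δ_AB = 65700·292/(1825·111000) = 0.09472 mm
δ_BC = 54600·179/(156.2·111000) = 0.5635 mm
δ_CD = 17800·880/(782·111000) = 0.1805 mm
δ_DE = -16700·617/(203.6·111000) = -0.456 mm
δ = Σδ_i = 0.3827 mm.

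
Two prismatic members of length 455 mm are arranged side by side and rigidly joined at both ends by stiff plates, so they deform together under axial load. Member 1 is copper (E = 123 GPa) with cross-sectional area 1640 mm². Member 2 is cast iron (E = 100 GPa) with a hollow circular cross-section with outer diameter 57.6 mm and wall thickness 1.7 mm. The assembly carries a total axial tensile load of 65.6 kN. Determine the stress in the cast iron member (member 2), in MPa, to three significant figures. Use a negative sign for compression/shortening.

A_2 = 298.5 mm².
Equal strain + equilibrium ⇒ each member carries load in proportion to AE: A₁E₁ = 201700000 N, A₂E₂ = 29850000 N, ΣAE = 231600000 N.
σ₂ = P·E₂/ΣAE = 65600·100000/231600000 = 28.33 MPa.

28.3 MPa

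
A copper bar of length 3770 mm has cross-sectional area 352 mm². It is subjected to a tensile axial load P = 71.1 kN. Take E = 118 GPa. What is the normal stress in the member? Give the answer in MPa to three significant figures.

202 MPa

σ = N/A = 71100/352 = 202 MPa.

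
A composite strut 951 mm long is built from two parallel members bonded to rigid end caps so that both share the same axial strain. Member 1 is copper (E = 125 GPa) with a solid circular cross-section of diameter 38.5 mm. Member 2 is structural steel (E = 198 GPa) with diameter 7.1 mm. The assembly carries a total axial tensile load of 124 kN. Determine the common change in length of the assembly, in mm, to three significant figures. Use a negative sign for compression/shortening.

A_1 = 1164 mm².
A_2 = 39.59 mm².
Equal strain + equilibrium ⇒ each member carries load in proportion to AE: A₁E₁ = 145500000 N, A₂E₂ = 7839000 N, ΣAE = 153400000 N.
δ = PL/ΣAE = 124000·951/153400000 = 0.7689 mm.

0.769 mm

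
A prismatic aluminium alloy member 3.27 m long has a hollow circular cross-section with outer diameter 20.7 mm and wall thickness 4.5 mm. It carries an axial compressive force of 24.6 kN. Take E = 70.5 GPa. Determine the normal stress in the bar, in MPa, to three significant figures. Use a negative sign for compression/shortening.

-107 MPa

A = 229 mm².
σ = N/A = -24600/229 = -107.4 MPa.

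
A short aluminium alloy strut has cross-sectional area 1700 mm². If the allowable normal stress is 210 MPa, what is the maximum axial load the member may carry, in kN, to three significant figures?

P_max = σ_allow · A = 210 · 1700 = 357000 N = 357 kN.

357 kN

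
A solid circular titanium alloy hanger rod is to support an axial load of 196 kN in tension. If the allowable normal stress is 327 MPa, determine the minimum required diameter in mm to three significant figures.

27.6 mm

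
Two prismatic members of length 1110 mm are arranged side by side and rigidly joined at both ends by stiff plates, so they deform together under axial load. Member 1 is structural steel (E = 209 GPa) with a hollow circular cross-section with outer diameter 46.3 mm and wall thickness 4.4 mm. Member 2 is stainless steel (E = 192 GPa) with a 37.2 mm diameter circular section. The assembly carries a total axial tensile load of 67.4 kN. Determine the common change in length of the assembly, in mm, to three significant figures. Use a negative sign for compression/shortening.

A_1 = 579.2 mm².
A_2 = 1087 mm².
Equal strain + equilibrium ⇒ each member carries load in proportion to AE: A₁E₁ = 121000000 N, A₂E₂ = 208700000 N, ΣAE = 329700000 N.
δ = PL/ΣAE = 67400·1110/329700000 = 0.2269 mm.

0.227 mm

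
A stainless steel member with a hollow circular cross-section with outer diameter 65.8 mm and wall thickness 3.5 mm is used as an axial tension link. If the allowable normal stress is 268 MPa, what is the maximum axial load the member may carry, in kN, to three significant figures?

A = 685 mm².
P_max = σ_allow · A = 268 · 685 = 183600 N = 183.6 kN.

184 kN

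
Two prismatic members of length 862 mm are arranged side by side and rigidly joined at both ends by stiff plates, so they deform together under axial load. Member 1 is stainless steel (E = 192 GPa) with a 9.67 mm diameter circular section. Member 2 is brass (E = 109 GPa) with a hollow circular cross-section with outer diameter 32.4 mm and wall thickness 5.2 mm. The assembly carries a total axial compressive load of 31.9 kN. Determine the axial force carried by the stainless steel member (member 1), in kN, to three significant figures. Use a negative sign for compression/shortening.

A_1 = 73.44 mm².
A_2 = 444.3 mm².
Equal strain + equilibrium ⇒ each member carries load in proportion to AE: A₁E₁ = 14100000 N, A₂E₂ = 48430000 N, ΣAE = 62530000 N.
F₁ = P·A₁E₁/ΣAE = -31900·14100000/62530000 = -7193 N.

-7.19 kN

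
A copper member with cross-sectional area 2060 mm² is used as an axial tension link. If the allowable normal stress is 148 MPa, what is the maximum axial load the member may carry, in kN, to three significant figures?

P_max = σ_allow · A = 148 · 2060 = 304900 N = 304.9 kN.

305 kN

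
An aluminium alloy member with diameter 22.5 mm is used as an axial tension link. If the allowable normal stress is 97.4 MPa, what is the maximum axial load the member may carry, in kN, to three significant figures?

A = 397.6 mm².
P_max = σ_allow · A = 97.4 · 397.6 = 38730 N = 38.73 kN.

38.7 kN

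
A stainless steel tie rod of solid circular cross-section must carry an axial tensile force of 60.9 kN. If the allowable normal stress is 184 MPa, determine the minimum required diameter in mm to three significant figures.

20.5 mm

Required area A ≥ P/σ_allow = 60900/184 = 331 mm².
For a solid circular section, d ≥ √(4A/π) = 20.53 mm.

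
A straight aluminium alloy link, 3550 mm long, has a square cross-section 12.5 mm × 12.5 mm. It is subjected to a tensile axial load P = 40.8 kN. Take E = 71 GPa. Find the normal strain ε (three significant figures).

0.00368

A = 156.2 mm².
σ = N/A = 261.1 MPa; ε = σ/E = 261.1/71000 = 3.678e-03.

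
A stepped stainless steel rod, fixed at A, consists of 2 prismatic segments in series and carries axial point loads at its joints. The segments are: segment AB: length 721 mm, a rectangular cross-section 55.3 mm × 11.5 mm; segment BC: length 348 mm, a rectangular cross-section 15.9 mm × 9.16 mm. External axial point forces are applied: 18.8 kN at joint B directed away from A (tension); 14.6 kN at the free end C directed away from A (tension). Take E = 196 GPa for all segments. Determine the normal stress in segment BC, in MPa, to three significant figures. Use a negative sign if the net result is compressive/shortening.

100 MPa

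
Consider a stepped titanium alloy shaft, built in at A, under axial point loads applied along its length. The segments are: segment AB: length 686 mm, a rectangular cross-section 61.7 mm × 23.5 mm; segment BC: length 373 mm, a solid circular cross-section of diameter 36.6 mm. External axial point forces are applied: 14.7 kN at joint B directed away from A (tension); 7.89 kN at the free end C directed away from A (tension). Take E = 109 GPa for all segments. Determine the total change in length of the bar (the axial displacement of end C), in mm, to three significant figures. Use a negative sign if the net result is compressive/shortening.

Internal axial forces (sectioning from the free end, tension +): N_BC = 7.89 kN, N_AB = 22.59 kN.
A_AB = 1450 mm².
A_BC = 1052 mm².
δ_AB = 22590·686/(1450·109000) = 0.09805 mm
δ_BC = 7890·373/(1052·109000) = 0.02566 mm
δ = Σδ_i = 0.1237 mm.

0.124 mm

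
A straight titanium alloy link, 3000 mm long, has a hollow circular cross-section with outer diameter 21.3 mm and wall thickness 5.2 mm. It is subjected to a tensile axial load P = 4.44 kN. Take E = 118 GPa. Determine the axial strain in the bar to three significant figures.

A = 263 mm².
σ = N/A = 16.88 MPa; ε = σ/E = 16.88/118000 = 1.431e-04.

1.43e-04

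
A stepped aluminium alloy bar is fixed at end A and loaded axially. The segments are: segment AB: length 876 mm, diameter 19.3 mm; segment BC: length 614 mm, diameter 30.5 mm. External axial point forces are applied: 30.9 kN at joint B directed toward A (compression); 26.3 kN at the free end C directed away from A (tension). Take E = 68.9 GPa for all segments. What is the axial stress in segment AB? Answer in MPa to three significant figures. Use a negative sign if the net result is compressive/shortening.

-15.7 MPa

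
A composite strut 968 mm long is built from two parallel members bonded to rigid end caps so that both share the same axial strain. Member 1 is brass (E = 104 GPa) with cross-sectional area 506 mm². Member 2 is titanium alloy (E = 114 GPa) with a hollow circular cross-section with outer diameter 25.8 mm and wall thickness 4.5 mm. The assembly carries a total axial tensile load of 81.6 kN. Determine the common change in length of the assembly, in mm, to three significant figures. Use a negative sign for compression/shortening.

0.908 mm

A_2 = 301.1 mm².
Equal strain + equilibrium ⇒ each member carries load in proportion to AE: A₁E₁ = 52620000 N, A₂E₂ = 34330000 N, ΣAE = 86950000 N.
δ = PL/ΣAE = 81600·968/86950000 = 0.9084 mm.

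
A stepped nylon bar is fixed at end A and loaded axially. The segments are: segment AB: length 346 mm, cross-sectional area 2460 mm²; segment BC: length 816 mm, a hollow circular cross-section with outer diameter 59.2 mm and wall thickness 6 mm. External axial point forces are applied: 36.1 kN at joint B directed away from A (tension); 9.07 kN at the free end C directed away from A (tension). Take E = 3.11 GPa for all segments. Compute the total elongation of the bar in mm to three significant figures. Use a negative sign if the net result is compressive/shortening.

4.42 mm

Internal axial forces (sectioning from the free end, tension +): N_BC = 9.07 kN, N_AB = 45.17 kN.
A_BC = 1003 mm².
δ_AB = 45170·346/(2460·3110) = 2.043 mm
δ_BC = 9070·816/(1003·3110) = 2.373 mm
δ = Σδ_i = 4.416 mm.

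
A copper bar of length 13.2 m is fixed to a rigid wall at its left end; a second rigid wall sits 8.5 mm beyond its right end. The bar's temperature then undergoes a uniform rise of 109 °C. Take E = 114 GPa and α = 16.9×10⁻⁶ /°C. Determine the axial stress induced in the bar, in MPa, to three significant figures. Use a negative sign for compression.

-137 MPa

Free thermal expansion αLΔT = 16.9e-6 · 13200 · 109 = 24.32 mm.
The walls engage after the gap closes; constrained expansion = 24.32 − 8.5 = 15.82 mm.
The walls impose strain ε = −(15.82)/13200 = -1.1982e-03; σ = Eε = 114000 · -1.1982e-03 = -136.6 MPa.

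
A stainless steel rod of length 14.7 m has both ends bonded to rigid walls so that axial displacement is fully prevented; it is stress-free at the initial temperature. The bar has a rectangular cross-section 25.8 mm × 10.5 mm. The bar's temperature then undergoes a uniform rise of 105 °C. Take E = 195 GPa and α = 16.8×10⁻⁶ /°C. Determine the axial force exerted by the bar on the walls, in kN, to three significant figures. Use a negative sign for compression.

-93.2 kN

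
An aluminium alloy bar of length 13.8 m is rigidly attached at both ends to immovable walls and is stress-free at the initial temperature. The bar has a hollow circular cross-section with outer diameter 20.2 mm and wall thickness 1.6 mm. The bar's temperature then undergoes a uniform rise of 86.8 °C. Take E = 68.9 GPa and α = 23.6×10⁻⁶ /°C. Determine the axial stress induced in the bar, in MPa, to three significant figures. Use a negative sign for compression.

-141 MPa

Free thermal expansion αLΔT = 23.6e-6 · 13800 · 86.8 = 28.27 mm.
The walls impose strain ε = −(28.27)/13800 = -2.0485e-03; σ = Eε = 68900 · -2.0485e-03 = -141.1 MPa.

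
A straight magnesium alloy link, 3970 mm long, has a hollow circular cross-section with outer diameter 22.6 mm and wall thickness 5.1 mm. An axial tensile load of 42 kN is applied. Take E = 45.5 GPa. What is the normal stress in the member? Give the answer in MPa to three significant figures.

150 MPa

A = 280.4 mm².
σ = N/A = 42000/280.4 = 149.8 MPa.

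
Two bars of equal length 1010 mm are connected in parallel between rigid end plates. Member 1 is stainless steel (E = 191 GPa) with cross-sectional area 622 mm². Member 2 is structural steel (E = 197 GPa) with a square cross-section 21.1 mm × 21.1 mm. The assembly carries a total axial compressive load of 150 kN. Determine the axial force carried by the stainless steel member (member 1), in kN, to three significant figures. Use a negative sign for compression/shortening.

A_2 = 445.2 mm².
Equal strain + equilibrium ⇒ each member carries load in proportion to AE: A₁E₁ = 118800000 N, A₂E₂ = 87710000 N, ΣAE = 206500000 N.
F₁ = P·A₁E₁/ΣAE = -150000·118800000/206500000 = -86290 N.

-86.3 kN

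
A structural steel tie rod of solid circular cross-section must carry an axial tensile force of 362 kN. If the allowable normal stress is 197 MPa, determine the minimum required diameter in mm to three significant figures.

Required area A ≥ P/σ_allow = 362000/197 = 1838 mm².
For a solid circular section, d ≥ √(4A/π) = 48.37 mm.

48.4 mm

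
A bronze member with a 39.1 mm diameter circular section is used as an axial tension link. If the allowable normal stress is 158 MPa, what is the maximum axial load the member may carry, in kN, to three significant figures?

A = 1201 mm².
P_max = σ_allow · A = 158 · 1201 = 189700 N = 189.7 kN.

190 kN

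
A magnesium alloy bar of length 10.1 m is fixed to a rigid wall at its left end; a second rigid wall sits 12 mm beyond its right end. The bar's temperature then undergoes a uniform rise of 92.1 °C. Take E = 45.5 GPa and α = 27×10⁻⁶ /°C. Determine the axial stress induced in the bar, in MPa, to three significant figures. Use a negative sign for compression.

-59.1 MPa

Free thermal expansion αLΔT = 27e-6 · 10100 · 92.1 = 25.12 mm.
The walls engage after the gap closes; constrained expansion = 25.12 − 12 = 13.12 mm.
The walls impose strain ε = −(13.12)/10100 = -1.2986e-03; σ = Eε = 45500 · -1.2986e-03 = -59.09 MPa.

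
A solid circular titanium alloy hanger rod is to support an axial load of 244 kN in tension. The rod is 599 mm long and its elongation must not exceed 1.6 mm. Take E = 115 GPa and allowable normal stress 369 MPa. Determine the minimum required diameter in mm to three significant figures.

31.8 mm

Required area A ≥ P/σ_allow = 244000/369 = 661.2 mm².
For a solid circular section, d ≥ √(4A/π) = 29.02 mm.
Elongation limit: A ≥ PL/(Eδ_allow) = 244000·599/(115000·1.6) = 794.3 mm² ⇒ d ≥ 31.8 mm.
The elongation limit governs.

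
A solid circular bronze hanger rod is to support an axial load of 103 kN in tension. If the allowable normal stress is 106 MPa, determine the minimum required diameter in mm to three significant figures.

Required area A ≥ P/σ_allow = 103000/106 = 971.7 mm².
For a solid circular section, d ≥ √(4A/π) = 35.17 mm.

35.2 mm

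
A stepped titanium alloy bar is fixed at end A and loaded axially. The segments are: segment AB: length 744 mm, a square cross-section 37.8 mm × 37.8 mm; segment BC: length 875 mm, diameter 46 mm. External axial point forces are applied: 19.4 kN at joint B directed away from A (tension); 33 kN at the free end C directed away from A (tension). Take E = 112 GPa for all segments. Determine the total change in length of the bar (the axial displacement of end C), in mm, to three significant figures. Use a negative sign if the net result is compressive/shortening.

0.399 mm

Internal axial forces (sectioning from the free end, tension +): N_BC = 33 kN, N_AB = 52.4 kN.
A_AB = 1429 mm².
A_BC = 1662 mm².
δ_AB = 52400·744/(1429·112000) = 0.2436 mm
δ_BC = 33000·875/(1662·112000) = 0.1551 mm
δ = Σδ_i = 0.3987 mm.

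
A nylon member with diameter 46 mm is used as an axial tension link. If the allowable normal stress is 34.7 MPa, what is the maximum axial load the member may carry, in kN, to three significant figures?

57.7 kN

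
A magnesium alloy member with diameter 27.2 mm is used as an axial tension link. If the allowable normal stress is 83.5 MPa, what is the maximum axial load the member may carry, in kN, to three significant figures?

48.5 kN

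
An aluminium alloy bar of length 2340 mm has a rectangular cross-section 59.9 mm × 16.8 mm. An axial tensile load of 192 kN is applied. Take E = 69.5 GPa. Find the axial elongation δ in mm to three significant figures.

6.42 mm

A = 1006 mm².
δ_mech = NL/(AE) = 192000·2340/(1006·69500) = 6.424 mm.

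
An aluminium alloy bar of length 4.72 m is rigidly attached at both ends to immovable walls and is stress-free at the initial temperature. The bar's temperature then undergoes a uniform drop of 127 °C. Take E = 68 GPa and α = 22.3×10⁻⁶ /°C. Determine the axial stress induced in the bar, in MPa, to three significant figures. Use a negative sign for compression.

193 MPa

Free thermal expansion αLΔT = 22.3e-6 · 4720 · -127 = -13.37 mm.
The walls impose strain ε = −(-13.37)/4720 = 2.8321e-03; σ = Eε = 68000 · 2.8321e-03 = 192.6 MPa.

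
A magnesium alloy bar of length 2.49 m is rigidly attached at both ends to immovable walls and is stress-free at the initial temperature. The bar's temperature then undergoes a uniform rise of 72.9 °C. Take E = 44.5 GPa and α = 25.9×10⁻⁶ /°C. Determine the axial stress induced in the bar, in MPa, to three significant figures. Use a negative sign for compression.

Free thermal expansion αLΔT = 25.9e-6 · 2490 · 72.9 = 4.701 mm.
The walls impose strain ε = −(4.701)/2490 = -1.8881e-03; σ = Eε = 44500 · -1.8881e-03 = -84.02 MPa.

-84.0 MPa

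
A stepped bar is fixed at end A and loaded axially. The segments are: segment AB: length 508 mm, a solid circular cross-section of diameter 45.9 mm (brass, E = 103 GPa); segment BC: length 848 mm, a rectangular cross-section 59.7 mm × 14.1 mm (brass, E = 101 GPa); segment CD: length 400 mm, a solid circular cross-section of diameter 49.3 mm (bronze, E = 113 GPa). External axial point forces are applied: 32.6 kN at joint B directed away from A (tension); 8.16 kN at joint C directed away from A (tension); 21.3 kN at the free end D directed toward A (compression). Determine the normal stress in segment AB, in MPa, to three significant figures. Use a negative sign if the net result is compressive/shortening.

11.8 MPa

Internal axial forces (sectioning from the free end, tension +): N_CD = -21.3 kN, N_BC = -13.14 kN, N_AB = 19.46 kN.
A_AB = 1655 mm².
σ_AB = N_AB/A_AB = 19460/1655 = 11.76 MPa.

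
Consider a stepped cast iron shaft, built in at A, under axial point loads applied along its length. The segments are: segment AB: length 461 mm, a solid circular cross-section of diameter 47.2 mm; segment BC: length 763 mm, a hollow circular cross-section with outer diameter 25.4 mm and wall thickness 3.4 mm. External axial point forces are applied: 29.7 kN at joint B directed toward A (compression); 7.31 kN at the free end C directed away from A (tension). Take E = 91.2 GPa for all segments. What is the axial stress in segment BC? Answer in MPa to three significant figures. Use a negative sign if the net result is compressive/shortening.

Internal axial forces (sectioning from the free end, tension +): N_BC = 7.31 kN, N_AB = -22.39 kN.
A_BC = 235 mm².
σ_BC = N_BC/A_BC = 7310/235 = 31.11 MPa.

31.1 MPa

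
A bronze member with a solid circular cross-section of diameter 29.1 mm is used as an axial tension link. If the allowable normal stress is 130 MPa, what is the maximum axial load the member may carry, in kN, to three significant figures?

A = 665.1 mm².
P_max = σ_allow · A = 130 · 665.1 = 86460 N = 86.46 kN.

86.5 kN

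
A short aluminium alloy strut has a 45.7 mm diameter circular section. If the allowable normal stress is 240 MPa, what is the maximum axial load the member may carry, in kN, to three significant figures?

394 kN

A = 1640 mm².
P_max = σ_allow · A = 240 · 1640 = 393700 N = 393.7 kN.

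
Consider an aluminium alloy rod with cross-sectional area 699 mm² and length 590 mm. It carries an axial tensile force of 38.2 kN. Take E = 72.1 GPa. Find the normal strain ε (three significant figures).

σ = N/A = 54.65 MPa; ε = σ/E = 54.65/72100 = 7.580e-04.

7.58e-04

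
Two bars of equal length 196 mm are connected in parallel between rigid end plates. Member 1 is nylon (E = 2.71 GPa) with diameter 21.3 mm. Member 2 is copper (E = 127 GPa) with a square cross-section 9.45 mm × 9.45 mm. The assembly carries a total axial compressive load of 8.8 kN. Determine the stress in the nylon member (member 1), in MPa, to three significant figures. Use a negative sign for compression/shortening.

A_1 = 356.3 mm².
A_2 = 89.3 mm².
Equal strain + equilibrium ⇒ each member carries load in proportion to AE: A₁E₁ = 965600 N, A₂E₂ = 11340000 N, ΣAE = 12310000 N.
σ₁ = P·E₁/ΣAE = -8800·2710/12310000 = -1.938 MPa.

-1.94 MPa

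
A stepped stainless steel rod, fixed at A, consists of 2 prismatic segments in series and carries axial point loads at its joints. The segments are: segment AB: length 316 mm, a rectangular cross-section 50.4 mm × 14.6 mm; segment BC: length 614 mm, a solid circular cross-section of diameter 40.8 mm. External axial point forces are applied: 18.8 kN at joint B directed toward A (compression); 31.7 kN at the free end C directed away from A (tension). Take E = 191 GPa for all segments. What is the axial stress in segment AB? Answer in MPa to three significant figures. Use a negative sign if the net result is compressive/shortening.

Internal axial forces (sectioning from the free end, tension +): N_BC = 31.7 kN, N_AB = 12.9 kN.
A_AB = 735.8 mm².
σ_AB = N_AB/A_AB = 12900/735.8 = 17.53 MPa.

17.5 MPa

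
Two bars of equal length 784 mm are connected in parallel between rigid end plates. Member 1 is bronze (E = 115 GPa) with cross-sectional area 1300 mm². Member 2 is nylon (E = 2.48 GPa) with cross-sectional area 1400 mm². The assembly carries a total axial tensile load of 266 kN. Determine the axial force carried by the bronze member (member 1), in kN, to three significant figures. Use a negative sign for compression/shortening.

260 kN

Equal strain + equilibrium ⇒ each member carries load in proportion to AE: A₁E₁ = 149500000 N, A₂E₂ = 3472000 N, ΣAE = 153000000 N.
F₁ = P·A₁E₁/ΣAE = 266000·149500000/153000000 = 260000 N.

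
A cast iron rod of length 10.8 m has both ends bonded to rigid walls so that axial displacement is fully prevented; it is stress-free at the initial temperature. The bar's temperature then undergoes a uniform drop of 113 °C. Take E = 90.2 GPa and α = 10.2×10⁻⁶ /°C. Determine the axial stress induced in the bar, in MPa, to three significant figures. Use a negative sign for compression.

Free thermal expansion αLΔT = 10.2e-6 · 10800 · -113 = -12.45 mm.
The walls impose strain ε = −(-12.45)/10800 = 1.1526e-03; σ = Eε = 90200 · 1.1526e-03 = 104 MPa.

104 MPa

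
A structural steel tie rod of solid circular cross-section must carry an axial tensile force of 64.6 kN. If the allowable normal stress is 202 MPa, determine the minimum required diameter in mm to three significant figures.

20.2 mm

Required area A ≥ P/σ_allow = 64600/202 = 319.8 mm².
For a solid circular section, d ≥ √(4A/π) = 20.18 mm.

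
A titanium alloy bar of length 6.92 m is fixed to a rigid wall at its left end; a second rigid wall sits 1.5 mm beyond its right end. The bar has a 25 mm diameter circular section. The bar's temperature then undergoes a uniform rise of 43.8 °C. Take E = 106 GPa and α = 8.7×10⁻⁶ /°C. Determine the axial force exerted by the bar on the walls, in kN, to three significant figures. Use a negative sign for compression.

-8.55 kN

Free thermal expansion αLΔT = 8.7e-6 · 6920 · 43.8 = 2.637 mm.
The walls engage after the gap closes; constrained expansion = 2.637 − 1.5 = 1.137 mm.
The walls impose strain ε = −(1.137)/6920 = -1.6430e-04; σ = Eε = 106000 · -1.6430e-04 = -17.42 MPa.
Wall reaction R = σ·A = -17.42·490.9 = -8549 N = -8.549 kN.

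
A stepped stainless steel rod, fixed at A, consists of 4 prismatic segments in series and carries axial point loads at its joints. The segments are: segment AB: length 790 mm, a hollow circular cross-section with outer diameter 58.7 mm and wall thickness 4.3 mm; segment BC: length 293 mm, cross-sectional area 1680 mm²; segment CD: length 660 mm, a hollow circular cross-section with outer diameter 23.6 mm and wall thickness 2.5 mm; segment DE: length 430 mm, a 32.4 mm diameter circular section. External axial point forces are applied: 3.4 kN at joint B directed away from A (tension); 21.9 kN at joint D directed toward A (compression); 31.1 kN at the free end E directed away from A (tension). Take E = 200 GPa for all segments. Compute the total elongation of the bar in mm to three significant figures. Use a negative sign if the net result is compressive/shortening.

Internal axial forces (sectioning from the free end, tension +): N_DE = 31.1 kN, N_CD = 9.2 kN, N_BC = 9.2 kN, N_AB = 12.6 kN.
A_AB = 734.9 mm².
A_CD = 165.7 mm².
A_DE = 824.5 mm².
δ_AB = 12600·790/(734.9·200000) = 0.06773 mm
δ_BC = 9200·293/(1680·200000) = 0.008023 mm
δ_CD = 9200·660/(165.7·200000) = 0.1832 mm
δ_DE = 31100·430/(824.5·200000) = 0.0811 mm
δ = Σδ_i = 0.34 mm.

0.340 mm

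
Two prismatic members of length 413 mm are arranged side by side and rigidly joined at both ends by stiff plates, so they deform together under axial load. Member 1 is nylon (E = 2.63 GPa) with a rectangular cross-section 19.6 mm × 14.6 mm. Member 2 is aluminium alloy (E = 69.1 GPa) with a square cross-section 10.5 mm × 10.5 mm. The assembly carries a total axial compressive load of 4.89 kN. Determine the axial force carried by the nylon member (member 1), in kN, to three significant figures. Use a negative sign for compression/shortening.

-0.440 kN

A_1 = 286.2 mm².
A_2 = 110.2 mm².
Equal strain + equilibrium ⇒ each member carries load in proportion to AE: A₁E₁ = 752600 N, A₂E₂ = 7618000 N, ΣAE = 8371000 N.
F₁ = P·A₁E₁/ΣAE = -4890·752600/8371000 = -439.6 N.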